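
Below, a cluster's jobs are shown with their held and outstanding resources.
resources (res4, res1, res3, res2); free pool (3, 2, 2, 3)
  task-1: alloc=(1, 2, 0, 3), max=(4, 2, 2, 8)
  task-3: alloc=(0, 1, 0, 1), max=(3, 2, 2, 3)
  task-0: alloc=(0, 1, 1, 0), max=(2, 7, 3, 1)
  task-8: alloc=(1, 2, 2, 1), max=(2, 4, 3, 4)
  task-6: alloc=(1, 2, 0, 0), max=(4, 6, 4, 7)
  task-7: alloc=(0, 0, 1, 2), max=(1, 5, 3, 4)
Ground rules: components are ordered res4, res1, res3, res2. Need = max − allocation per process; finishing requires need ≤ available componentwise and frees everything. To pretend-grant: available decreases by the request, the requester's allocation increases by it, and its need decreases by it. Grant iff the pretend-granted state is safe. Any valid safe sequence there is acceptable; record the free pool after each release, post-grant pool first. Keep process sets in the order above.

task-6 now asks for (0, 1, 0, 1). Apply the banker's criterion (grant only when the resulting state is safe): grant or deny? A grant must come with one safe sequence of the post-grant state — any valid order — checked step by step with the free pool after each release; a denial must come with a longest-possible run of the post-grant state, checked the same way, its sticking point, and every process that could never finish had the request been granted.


DENY: after the grant no complete ordering would exist.
Key observation: after task-3, task-8 the pool peaks at (4, 4, 4, 4), and each blocked process is short somewhere: task-1 on res2; task-0 on res1; task-6 on res2; task-7 on res1.
On the post-grant state, task-3, task-8 is a maximal run — nothing extends it. Verifying each step:
  pool = (3, 1, 2, 2)
  run task-3 (needs (3, 1, 2, 2), free (3, 1, 2, 2)); after release of (0, 1, 0, 1) the pool is (3, 2, 2, 3)
  run task-8 (needs (1, 2, 1, 3), free (3, 2, 2, 3)); after release of (1, 2, 2, 1) the pool is (4, 4, 4, 4)
  task-1 cannot run: need (3, 0, 2, 5) vs free (4, 4, 4, 4) (insufficient res2)
  task-0 cannot run: need (2, 6, 2, 1) vs free (4, 4, 4, 4) (insufficient res1)
  task-6 cannot run: need (3, 3, 4, 6) vs free (4, 4, 4, 4) (insufficient res2)
  task-7 cannot run: need (1, 5, 2, 2) vs free (4, 4, 4, 4) (insufficient res1)
Had the request been granted, task-1, task-0, task-6 and task-7 could never finish.


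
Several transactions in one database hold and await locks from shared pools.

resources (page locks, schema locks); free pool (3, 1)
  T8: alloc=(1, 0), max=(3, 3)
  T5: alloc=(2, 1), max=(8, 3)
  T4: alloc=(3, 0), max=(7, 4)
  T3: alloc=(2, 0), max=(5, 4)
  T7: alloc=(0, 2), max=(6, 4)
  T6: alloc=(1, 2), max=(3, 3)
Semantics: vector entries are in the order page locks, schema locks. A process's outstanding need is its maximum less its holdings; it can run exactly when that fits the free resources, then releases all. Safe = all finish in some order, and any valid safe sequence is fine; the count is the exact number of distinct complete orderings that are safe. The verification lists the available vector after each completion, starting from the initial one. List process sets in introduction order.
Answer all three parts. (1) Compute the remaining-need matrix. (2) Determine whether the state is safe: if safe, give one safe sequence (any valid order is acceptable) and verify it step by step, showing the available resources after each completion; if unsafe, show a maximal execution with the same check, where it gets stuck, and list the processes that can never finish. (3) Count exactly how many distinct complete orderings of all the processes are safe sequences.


(1) Need matrix, components ordered page locks, schema locks:
  T8: (2, 3)
  T5: (6, 2)
  T4: (4, 4)
  T3: (3, 4)
  T7: (6, 2)
  T6: (2, 1)
(2) UNSAFE — no complete ordering exists.
Key observation: after T6, T8 the pool peaks at (5, 3), and each blocked process is short somewhere: T5 on page locks; T4 on schema locks; T3 on schema locks; T7 on page locks.
Going as far as possible: T6, T8; after that, nothing fits. Walking it through:
  pool = (3, 1)
  run T6 (needs (2, 1), free (3, 1)); after release of (1, 2) the pool is (4, 3)
  run T8 (needs (2, 3), free (4, 3)); after release of (1, 0) the pool is (5, 3)
  T5 still needs (6, 2) but only (5, 3) is free — short on page locks
  T4 still needs (4, 4) but only (5, 3) is free — short on schema locks
  T3 still needs (3, 4) but only (5, 3) is free — short on schema locks
  T7 still needs (6, 2) but only (5, 3) is free — short on page locks
Never able to finish: T5, T4, T3 and T7.
(3) The exact count: 0 of the possible complete orderings are safe sequences.


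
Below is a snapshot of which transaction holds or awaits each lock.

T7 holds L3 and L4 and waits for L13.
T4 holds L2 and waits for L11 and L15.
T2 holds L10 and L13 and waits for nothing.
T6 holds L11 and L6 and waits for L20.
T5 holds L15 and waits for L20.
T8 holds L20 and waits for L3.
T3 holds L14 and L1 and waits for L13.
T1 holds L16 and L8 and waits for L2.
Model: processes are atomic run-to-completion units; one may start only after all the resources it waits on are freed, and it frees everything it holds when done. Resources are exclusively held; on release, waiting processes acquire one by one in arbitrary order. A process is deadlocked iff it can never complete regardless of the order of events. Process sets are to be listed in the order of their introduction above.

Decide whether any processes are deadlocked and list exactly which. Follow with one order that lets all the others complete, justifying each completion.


No process is deadlocked.
Key observation: the waits form no ring: some process can always run, and its releases unblock the others one by one.
The rest can finish in the order T2, T7, T8, T6, T3, T5, T4, T1.
Verifying each step:
  T2 waits on nothing -> runs at once and releases L10 and L13
  T7 waits on L13 — all released -> runs and releases L3 and L4
  T8 waits on L3 — all released -> runs and releases L20
  T6 waits on L20 — all released -> runs and releases L11 and L6
  T3 waits on L13 — all released -> runs and releases L14 and L1
  T5 waits on L20 — all released -> runs and releases L15
  T4 waits on L11 and L15 — all released -> runs and releases L2
  T1 waits on L2 — all released -> runs and releases L16 and L8


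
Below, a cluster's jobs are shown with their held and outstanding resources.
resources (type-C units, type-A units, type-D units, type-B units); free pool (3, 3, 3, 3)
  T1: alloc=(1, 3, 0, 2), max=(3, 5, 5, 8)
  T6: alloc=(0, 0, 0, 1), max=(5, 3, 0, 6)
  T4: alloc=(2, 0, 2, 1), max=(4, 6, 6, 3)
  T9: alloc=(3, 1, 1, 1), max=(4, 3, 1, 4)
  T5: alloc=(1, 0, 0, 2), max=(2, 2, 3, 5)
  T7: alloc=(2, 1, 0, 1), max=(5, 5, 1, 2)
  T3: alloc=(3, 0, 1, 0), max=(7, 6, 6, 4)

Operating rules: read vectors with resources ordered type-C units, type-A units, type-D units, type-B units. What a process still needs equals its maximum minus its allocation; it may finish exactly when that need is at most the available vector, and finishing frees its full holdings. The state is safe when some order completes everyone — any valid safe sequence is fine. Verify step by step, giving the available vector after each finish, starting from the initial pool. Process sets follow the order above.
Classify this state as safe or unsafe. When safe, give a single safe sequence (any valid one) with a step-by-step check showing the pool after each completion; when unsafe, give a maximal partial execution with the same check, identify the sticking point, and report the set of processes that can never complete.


UNSAFE.
Key observation: after T5, T9, T7, T6 the pool peaks at (9, 5, 4, 8), and each blocked process is short somewhere: T1 on type-D units; T4 on type-A units; T3 on type-A units, type-D units.
A maximal execution: T5, T9, T7, T6 — then nothing else fits. Verifying each step:
  pool = (3, 3, 3, 3)
  run T5 (needs (1, 2, 3, 3), free (3, 3, 3, 3)); after release of (1, 0, 0, 2) the pool is (4, 3, 3, 5)
  run T9 (needs (1, 2, 0, 3), free (4, 3, 3, 5)); after release of (3, 1, 1, 1) the pool is (7, 4, 4, 6)
  run T7 (needs (3, 4, 1, 1), free (7, 4, 4, 6)); after release of (2, 1, 0, 1) the pool is (9, 5, 4, 7)
  run T6 (needs (5, 3, 0, 5), free (9, 5, 4, 7)); after release of (0, 0, 0, 1) the pool is (9, 5, 4, 8)
  T1 cannot run: need (2, 2, 5, 6) vs free (9, 5, 4, 8) (insufficient type-D units)
  T4 cannot run: need (2, 6, 4, 2) vs free (9, 5, 4, 8) (insufficient type-A units)
  T3 cannot run: need (4, 6, 5, 4) vs free (9, 5, 4, 8) (insufficient type-A units and type-D units)
Permanently blocked: T1, T4 and T3.


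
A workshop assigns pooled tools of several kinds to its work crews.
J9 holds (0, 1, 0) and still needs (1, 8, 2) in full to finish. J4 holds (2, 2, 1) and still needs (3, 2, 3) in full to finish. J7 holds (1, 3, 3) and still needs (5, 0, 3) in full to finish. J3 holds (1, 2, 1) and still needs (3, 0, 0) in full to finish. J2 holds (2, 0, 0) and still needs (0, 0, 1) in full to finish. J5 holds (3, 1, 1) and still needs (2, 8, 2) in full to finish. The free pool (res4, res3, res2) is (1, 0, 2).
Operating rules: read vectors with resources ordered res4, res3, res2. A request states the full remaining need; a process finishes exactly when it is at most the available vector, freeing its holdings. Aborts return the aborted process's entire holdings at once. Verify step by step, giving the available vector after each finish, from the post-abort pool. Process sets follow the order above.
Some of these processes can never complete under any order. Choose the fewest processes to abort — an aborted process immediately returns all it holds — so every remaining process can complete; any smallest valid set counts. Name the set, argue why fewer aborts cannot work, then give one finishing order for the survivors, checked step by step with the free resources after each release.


Minimum abort set: J9.
Key observation: the deadlocked J5 becomes finishable only because J9 released (0, 1, 0); it completes at step 5 below.
No smaller set exists: with zero aborts the deadlock remains.
The survivors complete as J2, J3, J4, J7, J5. Walking it through (starting from the post-abort pool):
  pool = (1, 1, 2)
  run J2 (needs (0, 0, 1), free (1, 1, 2)); after release of (2, 0, 0) the pool is (3, 1, 2)
  run J3 (needs (3, 0, 0), free (3, 1, 2)); after release of (1, 2, 1) the pool is (4, 3, 3)
  run J4 (needs (3, 2, 3), free (4, 3, 3)); after release of (2, 2, 1) the pool is (6, 5, 4)
  run J7 (needs (5, 0, 3), free (6, 5, 4)); after release of (1, 3, 3) the pool is (7, 8, 7)
  run J5 (needs (2, 8, 2), free (7, 8, 7)); after release of (3, 1, 1) the pool is (10, 9, 8)


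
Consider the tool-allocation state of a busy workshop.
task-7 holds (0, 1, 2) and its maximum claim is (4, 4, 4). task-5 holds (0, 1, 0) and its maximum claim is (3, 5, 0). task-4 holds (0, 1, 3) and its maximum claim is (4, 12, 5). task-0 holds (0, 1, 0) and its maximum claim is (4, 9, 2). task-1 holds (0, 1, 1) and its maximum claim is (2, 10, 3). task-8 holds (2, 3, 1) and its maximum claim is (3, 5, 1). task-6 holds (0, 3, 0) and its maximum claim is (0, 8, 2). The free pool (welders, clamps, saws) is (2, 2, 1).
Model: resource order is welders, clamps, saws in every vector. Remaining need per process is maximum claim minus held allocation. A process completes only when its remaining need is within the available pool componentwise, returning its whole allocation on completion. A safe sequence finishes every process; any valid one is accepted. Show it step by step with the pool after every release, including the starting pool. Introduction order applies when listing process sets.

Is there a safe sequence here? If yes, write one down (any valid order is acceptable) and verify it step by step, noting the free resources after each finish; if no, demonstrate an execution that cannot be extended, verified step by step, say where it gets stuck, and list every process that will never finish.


The state is SAFE; one workable sequence: task-8, task-7, task-6, task-1, task-0, task-5, task-4.
Key observation: the first exact fit in this order is task-8 — it needs (1, 2, 0) with (2, 2, 1) free, meeting a requested resource to the last unit.
Step-by-step check:
  pool = (2, 2, 1)
  task-8 needs (1, 2, 0) <= (2, 2, 1) -> finishes; pool += (2, 3, 1) = (4, 5, 2)
  task-7 needs (4, 3, 2) <= (4, 5, 2) -> finishes; pool += (0, 1, 2) = (4, 6, 4)
  task-6 needs (0, 5, 2) <= (4, 6, 4) -> finishes; pool += (0, 3, 0) = (4, 9, 4)
  task-1 needs (2, 9, 2) <= (4, 9, 4) -> finishes; pool += (0, 1, 1) = (4, 10, 5)
  task-0 needs (4, 8, 2) <= (4, 10, 5) -> finishes; pool += (0, 1, 0) = (4, 11, 5)
  task-5 needs (3, 4, 0) <= (4, 11, 5) -> finishes; pool += (0, 1, 0) = (4, 12, 5)
  task-4 needs (4, 11, 2) <= (4, 12, 5) -> finishes; pool += (0, 1, 3) = (4, 13, 8)


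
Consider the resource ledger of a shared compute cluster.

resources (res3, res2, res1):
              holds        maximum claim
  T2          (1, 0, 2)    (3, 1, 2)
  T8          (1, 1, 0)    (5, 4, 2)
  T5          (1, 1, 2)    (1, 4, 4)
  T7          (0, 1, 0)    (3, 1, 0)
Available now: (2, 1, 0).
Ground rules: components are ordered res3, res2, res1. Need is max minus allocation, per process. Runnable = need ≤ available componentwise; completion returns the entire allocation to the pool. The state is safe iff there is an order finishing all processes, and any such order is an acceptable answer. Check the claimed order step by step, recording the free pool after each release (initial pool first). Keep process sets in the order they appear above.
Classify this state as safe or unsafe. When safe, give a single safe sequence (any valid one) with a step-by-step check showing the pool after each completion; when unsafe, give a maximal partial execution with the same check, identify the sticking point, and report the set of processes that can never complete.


UNSAFE.
Key observation: the pool after T2, T7 is (3, 2, 2); every surviving request exceeds it in res2, so progress ends there.
A maximal execution: T2, T7 — then nothing else fits. Walking it through:
  pool = (2, 1, 0)
  T2 needs (2, 1, 0) <= (2, 1, 0) -> finishes; pool += (1, 0, 2) = (3, 1, 2)
  T7 needs (3, 0, 0) <= (3, 1, 2) -> finishes; pool += (0, 1, 0) = (3, 2, 2)
  blocked: T8 wants (4, 3, 2), pool (3, 2, 2) — not enough res3 and res2
  blocked: T5 wants (0, 3, 2), pool (3, 2, 2) — not enough res2
Permanently blocked: T8 and T5.


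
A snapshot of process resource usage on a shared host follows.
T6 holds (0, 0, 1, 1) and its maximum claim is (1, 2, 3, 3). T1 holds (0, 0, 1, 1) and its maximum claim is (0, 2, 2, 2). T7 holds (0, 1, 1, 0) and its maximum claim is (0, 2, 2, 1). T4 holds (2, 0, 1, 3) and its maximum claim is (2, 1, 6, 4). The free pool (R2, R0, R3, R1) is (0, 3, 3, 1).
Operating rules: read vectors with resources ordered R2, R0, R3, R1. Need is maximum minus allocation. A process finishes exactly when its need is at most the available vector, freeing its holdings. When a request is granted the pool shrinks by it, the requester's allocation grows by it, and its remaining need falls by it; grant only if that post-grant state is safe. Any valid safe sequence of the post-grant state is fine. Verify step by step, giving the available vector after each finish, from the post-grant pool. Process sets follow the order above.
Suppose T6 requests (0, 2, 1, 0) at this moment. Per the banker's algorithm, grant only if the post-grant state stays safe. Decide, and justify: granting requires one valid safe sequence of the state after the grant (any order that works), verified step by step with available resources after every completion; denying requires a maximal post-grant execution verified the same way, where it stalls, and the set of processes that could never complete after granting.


DENY. Granting would leave the state unsafe.
Key observation: after T7, T1 the pool peaks at (0, 2, 4, 2), and each blocked process is short somewhere: T6 on R2; T4 on R3.
After a pretend grant, a maximal execution: T7, T1 — then nothing else fits. Check, step by step:
  pool = (0, 1, 2, 1)
  run T7 (needs (0, 1, 1, 1), free (0, 1, 2, 1)); after release of (0, 1, 1, 0) the pool is (0, 2, 3, 1)
  run T1 (needs (0, 2, 1, 1), free (0, 2, 3, 1)); after release of (0, 0, 1, 1) the pool is (0, 2, 4, 2)
  T6 still needs (1, 0, 1, 2) but only (0, 2, 4, 2) is free — short on R2
  T4 still needs (0, 1, 5, 1) but only (0, 2, 4, 2) is free — short on R3
Post-grant, the permanently blocked set is T6 and T4.


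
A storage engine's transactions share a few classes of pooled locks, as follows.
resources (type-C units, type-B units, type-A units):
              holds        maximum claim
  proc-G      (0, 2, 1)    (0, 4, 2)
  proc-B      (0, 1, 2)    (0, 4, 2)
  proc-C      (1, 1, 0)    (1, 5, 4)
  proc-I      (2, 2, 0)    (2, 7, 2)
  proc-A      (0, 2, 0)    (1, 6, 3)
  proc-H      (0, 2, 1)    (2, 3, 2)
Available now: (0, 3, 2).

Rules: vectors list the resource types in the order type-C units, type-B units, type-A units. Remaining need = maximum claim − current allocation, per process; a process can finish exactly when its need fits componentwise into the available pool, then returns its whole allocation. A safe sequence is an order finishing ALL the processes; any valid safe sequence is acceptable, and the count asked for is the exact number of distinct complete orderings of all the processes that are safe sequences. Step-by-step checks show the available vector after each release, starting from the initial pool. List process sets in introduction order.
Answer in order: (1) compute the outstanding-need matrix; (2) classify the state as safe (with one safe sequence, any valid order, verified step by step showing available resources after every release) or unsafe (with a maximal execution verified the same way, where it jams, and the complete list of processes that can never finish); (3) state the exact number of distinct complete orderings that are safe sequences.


(1) Need matrix, components ordered type-C units, type-B units, type-A units:
  proc-G: (0, 2, 1)
  proc-B: (0, 3, 0)
  proc-C: (0, 4, 4)
  proc-I: (0, 5, 2)
  proc-A: (1, 4, 3)
  proc-H: (2, 1, 1)
(2) SAFE, for example via the order proc-B, proc-G, proc-C, proc-A, proc-I, proc-H.
Key observation: at proc-B the run first touches a limit — (0, 3, 0) against (0, 3, 2), exact on a resource it actually requests.
Check, step by step:
  pool = (0, 3, 2)
  run proc-B (needs (0, 3, 0), free (0, 3, 2)); after release of (0, 1, 2) the pool is (0, 4, 4)
  run proc-G (needs (0, 2, 1), free (0, 4, 4)); after release of (0, 2, 1) the pool is (0, 6, 5)
  run proc-C (needs (0, 4, 4), free (0, 6, 5)); after release of (1, 1, 0) the pool is (1, 7, 5)
  run proc-A (needs (1, 4, 3), free (1, 7, 5)); after release of (0, 2, 0) the pool is (1, 9, 5)
  run proc-I (needs (0, 5, 2), free (1, 9, 5)); after release of (2, 2, 0) the pool is (3, 11, 5)
  run proc-H (needs (2, 1, 1), free (3, 11, 5)); after release of (0, 2, 1) the pool is (3, 13, 6)
(3) Precisely 46 of the possible complete orderings are safe sequences.


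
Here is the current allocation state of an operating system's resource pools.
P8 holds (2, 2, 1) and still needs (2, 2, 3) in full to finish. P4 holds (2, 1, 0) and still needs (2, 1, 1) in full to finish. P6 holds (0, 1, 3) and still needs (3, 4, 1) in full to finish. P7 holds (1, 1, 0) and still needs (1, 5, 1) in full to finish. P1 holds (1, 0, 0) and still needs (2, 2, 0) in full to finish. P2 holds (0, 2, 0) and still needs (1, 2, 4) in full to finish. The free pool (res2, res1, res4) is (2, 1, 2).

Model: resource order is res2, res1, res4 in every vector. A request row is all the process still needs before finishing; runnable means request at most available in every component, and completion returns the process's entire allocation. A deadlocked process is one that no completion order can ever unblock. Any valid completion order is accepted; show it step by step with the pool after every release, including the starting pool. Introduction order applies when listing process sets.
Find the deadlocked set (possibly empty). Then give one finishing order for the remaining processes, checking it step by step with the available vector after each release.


Deadlocked set: P8, P6, P7 and P2.
Key observation: after P4, P1 the pool peaks at (5, 2, 2), and each blocked process is short somewhere: P8 on res4; P6 on res1; P7 on res1; P2 on res4.
The rest can finish in the order P4, P1. Verifying each step:
  pool = (2, 1, 2)
  run P4 (needs (2, 1, 1), free (2, 1, 2)); after release of (2, 1, 0) the pool is (4, 2, 2)
  run P1 (needs (2, 2, 0), free (4, 2, 2)); after release of (1, 0, 0) the pool is (5, 2, 2)
The stuck group stays short no matter what:
  P8 cannot run: need (2, 2, 3) vs free (5, 2, 2) (insufficient res4)
  P6 cannot run: need (3, 4, 1) vs free (5, 2, 2) (insufficient res1)
  P7 cannot run: need (1, 5, 1) vs free (5, 2, 2) (insufficient res1)
  P2 cannot run: need (1, 2, 4) vs free (5, 2, 2) (insufficient res4)


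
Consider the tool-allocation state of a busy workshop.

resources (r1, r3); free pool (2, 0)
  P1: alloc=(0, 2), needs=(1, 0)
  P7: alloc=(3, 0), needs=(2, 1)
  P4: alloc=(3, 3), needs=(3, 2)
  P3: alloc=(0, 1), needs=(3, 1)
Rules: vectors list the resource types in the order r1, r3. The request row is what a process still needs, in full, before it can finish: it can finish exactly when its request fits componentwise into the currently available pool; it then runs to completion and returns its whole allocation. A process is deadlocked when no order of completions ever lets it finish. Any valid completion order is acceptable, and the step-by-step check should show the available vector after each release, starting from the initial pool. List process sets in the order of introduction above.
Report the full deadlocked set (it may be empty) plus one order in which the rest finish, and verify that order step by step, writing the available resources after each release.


No process is deadlocked.
Key observation: beginning at P1, releases accumulate fast enough that every process eventually fits.
One completion order for the rest: P1, P7, P3, P4. Verifying each step:
  pool = (2, 0)
  P1 needs (1, 0) <= (2, 0) -> finishes; pool += (0, 2) = (2, 2)
  P7 needs (2, 1) <= (2, 2) -> finishes; pool += (3, 0) = (5, 2)
  P3 needs (3, 1) <= (5, 2) -> finishes; pool += (0, 1) = (5, 3)
  P4 needs (3, 2) <= (5, 3) -> finishes; pool += (3, 3) = (8, 6)


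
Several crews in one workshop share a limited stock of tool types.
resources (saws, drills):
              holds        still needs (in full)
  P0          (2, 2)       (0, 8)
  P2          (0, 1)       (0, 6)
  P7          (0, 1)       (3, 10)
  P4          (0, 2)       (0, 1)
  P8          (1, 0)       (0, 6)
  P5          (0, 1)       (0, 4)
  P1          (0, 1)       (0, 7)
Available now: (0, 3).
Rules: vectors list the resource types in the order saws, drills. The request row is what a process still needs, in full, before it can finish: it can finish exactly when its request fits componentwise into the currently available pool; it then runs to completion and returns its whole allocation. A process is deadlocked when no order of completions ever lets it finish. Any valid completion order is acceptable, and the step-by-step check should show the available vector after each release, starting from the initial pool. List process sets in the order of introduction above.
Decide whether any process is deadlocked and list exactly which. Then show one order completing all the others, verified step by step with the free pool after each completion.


No process is deadlocked.
Key observation: starting with P4, each completion frees enough for the next — no one is permanently blocked.
A valid finishing order for the others: P4, P5, P8, P2, P1, P0, P7. Step-by-step check:
  pool = (0, 3)
  P4 needs (0, 1) <= (0, 3) -> finishes; pool += (0, 2) = (0, 5)
  P5 needs (0, 4) <= (0, 5) -> finishes; pool += (0, 1) = (0, 6)
  P8 needs (0, 6) <= (0, 6) -> finishes; pool += (1, 0) = (1, 6)
  P2 needs (0, 6) <= (1, 6) -> finishes; pool += (0, 1) = (1, 7)
  P1 needs (0, 7) <= (1, 7) -> finishes; pool += (0, 1) = (1, 8)
  P0 needs (0, 8) <= (1, 8) -> finishes; pool += (2, 2) = (3, 10)
  P7 needs (3, 10) <= (3, 10) -> finishes; pool += (0, 1) = (3, 11)


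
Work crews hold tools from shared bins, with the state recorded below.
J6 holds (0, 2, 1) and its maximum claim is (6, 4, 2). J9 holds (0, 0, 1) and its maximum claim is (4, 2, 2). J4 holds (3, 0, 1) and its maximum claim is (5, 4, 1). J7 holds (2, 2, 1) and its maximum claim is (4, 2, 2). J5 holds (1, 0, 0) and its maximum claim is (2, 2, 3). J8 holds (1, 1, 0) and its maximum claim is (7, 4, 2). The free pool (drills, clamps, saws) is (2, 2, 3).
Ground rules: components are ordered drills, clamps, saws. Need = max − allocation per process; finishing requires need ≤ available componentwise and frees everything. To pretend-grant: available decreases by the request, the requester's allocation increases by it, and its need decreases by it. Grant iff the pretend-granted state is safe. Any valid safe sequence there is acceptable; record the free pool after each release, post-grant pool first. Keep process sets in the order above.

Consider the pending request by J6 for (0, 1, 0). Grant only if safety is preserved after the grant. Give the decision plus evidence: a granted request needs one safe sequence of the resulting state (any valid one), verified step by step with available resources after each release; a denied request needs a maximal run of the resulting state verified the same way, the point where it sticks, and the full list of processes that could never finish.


DENY — the pretend-granted state is unsafe.
Key observation: after J7, J5, J9 the pool peaks at (5, 3, 5), and each blocked process is short somewhere: J6 on drills; J4 on clamps; J8 on drills.
Pretend the grant happened; the run J7, J5, J9 goes as far as possible. Step-by-step check:
  pool = (2, 1, 3)
  J7 needs (2, 0, 1) <= (2, 1, 3) -> finishes; pool += (2, 2, 1) = (4, 3, 4)
  J5 needs (1, 2, 3) <= (4, 3, 4) -> finishes; pool += (1, 0, 0) = (5, 3, 4)
  J9 needs (4, 2, 1) <= (5, 3, 4) -> finishes; pool += (0, 0, 1) = (5, 3, 5)
  J6 cannot run: need (6, 1, 1) vs free (5, 3, 5) (insufficient drills)
  J4 cannot run: need (2, 4, 0) vs free (5, 3, 5) (insufficient clamps)
  J8 cannot run: need (6, 3, 2) vs free (5, 3, 5) (insufficient drills)
Processes that could never finish after the grant: J6, J4 and J8.


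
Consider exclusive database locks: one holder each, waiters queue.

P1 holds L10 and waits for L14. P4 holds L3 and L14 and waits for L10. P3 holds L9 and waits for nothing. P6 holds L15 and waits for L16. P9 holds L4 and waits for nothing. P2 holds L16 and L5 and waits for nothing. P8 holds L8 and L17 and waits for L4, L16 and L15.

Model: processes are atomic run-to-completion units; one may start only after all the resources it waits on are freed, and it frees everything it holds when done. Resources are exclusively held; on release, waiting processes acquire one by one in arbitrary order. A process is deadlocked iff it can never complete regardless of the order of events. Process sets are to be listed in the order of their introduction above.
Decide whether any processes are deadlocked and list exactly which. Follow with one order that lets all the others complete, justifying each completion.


Deadlocked: P1 and P4.
Key observation: nobody on the ring P1 -> P4 -> P1 can start until another member finishes, which never happens; no other process is dragged down with it.
The rest can finish in the order P2, P6, P3, P9, P8.
Step-by-step check:
  run P2 (it waits on nothing); releases L16 and L5
  P6: everything it awaited (L16) is free; runs, freeing L15
  run P3 (it waits on nothing); releases L9
  run P9 (it waits on nothing); releases L4
  P8: everything it awaited (L4, L16 and L15) is free; runs, freeing L8 and L17


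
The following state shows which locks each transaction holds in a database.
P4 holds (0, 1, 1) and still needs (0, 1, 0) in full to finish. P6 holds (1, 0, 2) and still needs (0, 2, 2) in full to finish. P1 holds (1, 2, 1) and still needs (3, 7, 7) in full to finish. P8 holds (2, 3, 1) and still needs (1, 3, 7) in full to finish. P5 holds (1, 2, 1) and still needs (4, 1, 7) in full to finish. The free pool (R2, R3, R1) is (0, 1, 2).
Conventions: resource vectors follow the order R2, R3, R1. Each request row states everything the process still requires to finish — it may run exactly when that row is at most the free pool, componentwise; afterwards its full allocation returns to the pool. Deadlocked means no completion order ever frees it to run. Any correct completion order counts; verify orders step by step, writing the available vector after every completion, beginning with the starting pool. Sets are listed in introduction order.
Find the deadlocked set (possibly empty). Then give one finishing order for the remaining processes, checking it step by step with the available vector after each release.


The deadlocked set is P1, P8 and P5.
Key observation: even finishing P4, P6 leaves just (1, 2, 5) free — too little R1 for any of the remaining processes.
One completion order for the rest: P4, P6. Step-by-step check:
  pool = (0, 1, 2)
  run P4 (needs (0, 1, 0), free (0, 1, 2)); after release of (0, 1, 1) the pool is (0, 2, 3)
  run P6 (needs (0, 2, 2), free (0, 2, 3)); after release of (1, 0, 2) the pool is (1, 2, 5)
The blocked processes can never fit:
  P1 cannot run: need (3, 7, 7) vs free (1, 2, 5) (insufficient R2, R3 and R1)
  P8 cannot run: need (1, 3, 7) vs free (1, 2, 5) (insufficient R3 and R1)
  P5 cannot run: need (4, 1, 7) vs free (1, 2, 5) (insufficient R2 and R1)


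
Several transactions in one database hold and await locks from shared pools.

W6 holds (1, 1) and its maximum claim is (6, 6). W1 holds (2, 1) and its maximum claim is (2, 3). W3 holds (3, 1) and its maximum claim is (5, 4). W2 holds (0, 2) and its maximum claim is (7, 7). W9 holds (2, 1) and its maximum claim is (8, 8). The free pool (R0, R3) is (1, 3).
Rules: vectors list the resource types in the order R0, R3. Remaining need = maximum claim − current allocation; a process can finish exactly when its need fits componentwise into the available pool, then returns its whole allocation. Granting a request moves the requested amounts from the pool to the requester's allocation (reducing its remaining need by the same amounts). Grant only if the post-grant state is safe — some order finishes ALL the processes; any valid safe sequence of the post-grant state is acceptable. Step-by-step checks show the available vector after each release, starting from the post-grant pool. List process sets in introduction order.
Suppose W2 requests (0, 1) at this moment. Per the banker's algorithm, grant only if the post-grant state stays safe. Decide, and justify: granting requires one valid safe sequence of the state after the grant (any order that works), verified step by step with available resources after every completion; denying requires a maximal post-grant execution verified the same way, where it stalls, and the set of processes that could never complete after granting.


DENY — the pretend-granted state is unsafe.
Key observation: after W1, W3 the pool peaks at (6, 4), and each blocked process is short somewhere: W6 on R3; W2 on R0; W9 on R3.
Pretend the grant happened; the run W1, W3 goes as far as possible. Check, step by step:
  pool = (1, 2)
  W1: need (0, 2) fits (1, 2); releases (2, 1), pool now (3, 3)
  W3: need (2, 3) fits (3, 3); releases (3, 1), pool now (6, 4)
  W6 cannot run: need (5, 5) vs free (6, 4) (insufficient R3)
  W2 cannot run: need (7, 4) vs free (6, 4) (insufficient R0)
  W9 cannot run: need (6, 7) vs free (6, 4) (insufficient R3)
Processes that could never finish after the grant: W6, W2 and W9.


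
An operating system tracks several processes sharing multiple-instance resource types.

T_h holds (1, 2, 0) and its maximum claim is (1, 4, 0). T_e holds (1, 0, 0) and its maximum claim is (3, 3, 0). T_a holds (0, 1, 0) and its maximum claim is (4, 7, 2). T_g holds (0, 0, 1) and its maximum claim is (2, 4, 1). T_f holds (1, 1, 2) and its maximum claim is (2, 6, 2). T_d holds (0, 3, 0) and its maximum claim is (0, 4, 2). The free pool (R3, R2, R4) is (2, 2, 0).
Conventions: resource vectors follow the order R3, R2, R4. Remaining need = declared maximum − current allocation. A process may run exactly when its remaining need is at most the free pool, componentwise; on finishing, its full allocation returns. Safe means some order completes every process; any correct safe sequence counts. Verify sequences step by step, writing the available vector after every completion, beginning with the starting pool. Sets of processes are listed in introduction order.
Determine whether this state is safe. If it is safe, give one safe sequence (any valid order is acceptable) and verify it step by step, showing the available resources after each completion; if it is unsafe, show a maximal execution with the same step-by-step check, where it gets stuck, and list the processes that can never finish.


UNSAFE — no complete ordering exists.
Key observation: after T_h, T_g, T_e the pool peaks at (4, 4, 1), and each blocked process is short somewhere: T_a on R2, R4; T_f on R2; T_d on R4.
A maximal execution: T_h, T_g, T_e — then nothing else fits. Walking it through:
  pool = (2, 2, 0)
  run T_h (needs (0, 2, 0), free (2, 2, 0)); after release of (1, 2, 0) the pool is (3, 4, 0)
  run T_g (needs (2, 4, 0), free (3, 4, 0)); after release of (0, 0, 1) the pool is (3, 4, 1)
  run T_e (needs (2, 3, 0), free (3, 4, 1)); after release of (1, 0, 0) the pool is (4, 4, 1)
  T_a still needs (4, 6, 2) but only (4, 4, 1) is free — short on R2 and R4
  T_f still needs (1, 5, 0) but only (4, 4, 1) is free — short on R2
  T_d still needs (0, 1, 2) but only (4, 4, 1) is free — short on R4
Never able to finish: T_a, T_f and T_d.


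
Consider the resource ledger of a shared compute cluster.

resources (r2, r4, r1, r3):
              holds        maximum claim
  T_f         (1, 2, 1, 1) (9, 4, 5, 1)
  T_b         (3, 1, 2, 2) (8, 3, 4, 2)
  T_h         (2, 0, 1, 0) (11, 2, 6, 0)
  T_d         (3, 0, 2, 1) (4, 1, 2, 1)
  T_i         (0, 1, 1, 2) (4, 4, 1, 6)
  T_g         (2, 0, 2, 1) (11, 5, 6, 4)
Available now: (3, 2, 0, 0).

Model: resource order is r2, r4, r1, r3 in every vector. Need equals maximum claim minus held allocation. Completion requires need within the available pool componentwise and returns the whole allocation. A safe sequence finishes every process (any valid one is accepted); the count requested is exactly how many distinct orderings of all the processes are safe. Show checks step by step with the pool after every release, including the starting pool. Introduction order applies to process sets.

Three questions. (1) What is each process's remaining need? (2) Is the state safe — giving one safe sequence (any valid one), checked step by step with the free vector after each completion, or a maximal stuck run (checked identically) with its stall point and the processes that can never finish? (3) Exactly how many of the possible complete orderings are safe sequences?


(1) Remaining need (order r2, r4, r1, r3):
  T_f: (8, 2, 4, 0)
  T_b: (5, 2, 2, 0)
  T_h: (9, 2, 5, 0)
  T_d: (1, 1, 0, 0)
  T_i: (4, 3, 0, 4)
  T_g: (9, 5, 4, 3)
(2) SAFE. One safe sequence: T_d, T_b, T_f, T_i, T_h, T_g.
Key observation: T_b marks the first exact bind of the order: its need (5, 2, 2, 0) fits the free (6, 2, 2, 1) with zero slack on a requested resource.
Check, step by step:
  pool = (3, 2, 0, 0)
  run T_d (needs (1, 1, 0, 0), free (3, 2, 0, 0)); after release of (3, 0, 2, 1) the pool is (6, 2, 2, 1)
  run T_b (needs (5, 2, 2, 0), free (6, 2, 2, 1)); after release of (3, 1, 2, 2) the pool is (9, 3, 4, 3)
  run T_f (needs (8, 2, 4, 0), free (9, 3, 4, 3)); after release of (1, 2, 1, 1) the pool is (10, 5, 5, 4)
  run T_i (needs (4, 3, 0, 4), free (10, 5, 5, 4)); after release of (0, 1, 1, 2) the pool is (10, 6, 6, 6)
  run T_h (needs (9, 2, 5, 0), free (10, 6, 6, 6)); after release of (2, 0, 1, 0) the pool is (12, 6, 7, 6)
  run T_g (needs (9, 5, 4, 3), free (12, 6, 7, 6)); after release of (2, 0, 2, 1) the pool is (14, 6, 9, 7)
(3) Precisely 6 of the possible complete orderings are safe sequences.


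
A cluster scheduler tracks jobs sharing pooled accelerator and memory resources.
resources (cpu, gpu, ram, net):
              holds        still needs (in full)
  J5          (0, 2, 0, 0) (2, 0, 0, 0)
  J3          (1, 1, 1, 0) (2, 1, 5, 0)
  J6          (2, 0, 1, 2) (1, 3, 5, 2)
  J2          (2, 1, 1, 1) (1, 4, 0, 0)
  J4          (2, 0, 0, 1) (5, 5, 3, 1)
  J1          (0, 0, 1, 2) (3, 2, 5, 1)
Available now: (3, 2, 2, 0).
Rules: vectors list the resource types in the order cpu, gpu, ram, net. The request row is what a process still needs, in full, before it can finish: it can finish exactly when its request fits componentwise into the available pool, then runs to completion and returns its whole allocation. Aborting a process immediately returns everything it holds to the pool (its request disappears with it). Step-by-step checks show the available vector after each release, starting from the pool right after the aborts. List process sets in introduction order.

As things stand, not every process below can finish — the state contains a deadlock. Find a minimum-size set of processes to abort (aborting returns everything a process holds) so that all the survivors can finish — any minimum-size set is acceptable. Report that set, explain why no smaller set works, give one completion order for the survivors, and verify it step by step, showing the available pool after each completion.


Abort J3 and J6.
Key observation: J1 was stuck for good until J3 and J6 gave back (3, 1, 2, 2); in the order shown it finishes at step 4.
No one abort is enough; case by case: J5 alone leaves J3 blocked (short on ram); J3 alone leaves J6 blocked (short on ram); J6 alone leaves J3 blocked (short on ram); J2 alone leaves J3 blocked (short on ram); J4 alone leaves J3 blocked (short on ram); J1 alone leaves J3 blocked (short on ram).
Survivors finish in the order: J5, J2, J4, J1. Walking it through (pool after the aborts first):
  pool = (6, 3, 4, 2)
  J5 needs (2, 0, 0, 0) <= (6, 3, 4, 2) -> finishes; pool += (0, 2, 0, 0) = (6, 5, 4, 2)
  J2 needs (1, 4, 0, 0) <= (6, 5, 4, 2) -> finishes; pool += (2, 1, 1, 1) = (8, 6, 5, 3)
  J4 needs (5, 5, 3, 1) <= (8, 6, 5, 3) -> finishes; pool += (2, 0, 0, 1) = (10, 6, 5, 4)
  J1 needs (3, 2, 5, 1) <= (10, 6, 5, 4) -> finishes; pool += (0, 0, 1, 2) = (10, 6, 6, 6)


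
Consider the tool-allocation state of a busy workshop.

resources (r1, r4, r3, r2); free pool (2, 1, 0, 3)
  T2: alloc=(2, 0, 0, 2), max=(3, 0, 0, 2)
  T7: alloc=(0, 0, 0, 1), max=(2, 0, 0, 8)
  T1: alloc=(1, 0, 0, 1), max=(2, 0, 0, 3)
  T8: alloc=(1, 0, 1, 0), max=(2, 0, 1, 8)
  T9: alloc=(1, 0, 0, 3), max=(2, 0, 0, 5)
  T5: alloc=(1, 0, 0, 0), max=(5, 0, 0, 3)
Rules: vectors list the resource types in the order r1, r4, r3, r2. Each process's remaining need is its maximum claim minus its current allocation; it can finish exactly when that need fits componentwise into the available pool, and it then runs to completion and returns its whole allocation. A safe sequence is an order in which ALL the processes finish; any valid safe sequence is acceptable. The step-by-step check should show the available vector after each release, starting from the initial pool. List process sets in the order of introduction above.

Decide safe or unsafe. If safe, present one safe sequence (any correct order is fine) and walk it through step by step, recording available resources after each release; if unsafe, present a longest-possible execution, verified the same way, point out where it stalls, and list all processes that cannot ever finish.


SAFE. One safe sequence: T9, T2, T1, T5, T8, T7.
Key observation: nothing binds to the last unit here — the tightest requested-resource margin is 1, first seen at T9 ((1, 0, 0, 2) against (2, 1, 0, 3)).
Check, step by step:
  pool = (2, 1, 0, 3)
  T9 needs (1, 0, 0, 2) <= (2, 1, 0, 3) -> finishes; pool += (1, 0, 0, 3) = (3, 1, 0, 6)
  T2 needs (1, 0, 0, 0) <= (3, 1, 0, 6) -> finishes; pool += (2, 0, 0, 2) = (5, 1, 0, 8)
  T1 needs (1, 0, 0, 2) <= (5, 1, 0, 8) -> finishes; pool += (1, 0, 0, 1) = (6, 1, 0, 9)
  T5 needs (4, 0, 0, 3) <= (6, 1, 0, 9) -> finishes; pool += (1, 0, 0, 0) = (7, 1, 0, 9)
  T8 needs (1, 0, 0, 8) <= (7, 1, 0, 9) -> finishes; pool += (1, 0, 1, 0) = (8, 1, 1, 9)
  T7 needs (2, 0, 0, 7) <= (8, 1, 1, 9) -> finishes; pool += (0, 0, 0, 1) = (8, 1, 1, 10)
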